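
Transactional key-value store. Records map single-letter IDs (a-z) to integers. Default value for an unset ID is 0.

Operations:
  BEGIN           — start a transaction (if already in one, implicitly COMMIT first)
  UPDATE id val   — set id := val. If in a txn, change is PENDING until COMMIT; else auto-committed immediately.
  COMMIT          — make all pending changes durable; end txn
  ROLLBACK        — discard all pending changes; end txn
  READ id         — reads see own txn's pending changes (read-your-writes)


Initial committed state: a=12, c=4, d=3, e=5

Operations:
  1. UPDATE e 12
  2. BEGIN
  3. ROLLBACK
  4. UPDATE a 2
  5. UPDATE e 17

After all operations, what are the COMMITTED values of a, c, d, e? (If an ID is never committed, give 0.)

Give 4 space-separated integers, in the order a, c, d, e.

Answer: 2 4 3 17

Derivation:
Initial committed: {a=12, c=4, d=3, e=5}
Op 1: UPDATE e=12 (auto-commit; committed e=12)
Op 2: BEGIN: in_txn=True, pending={}
Op 3: ROLLBACK: discarded pending []; in_txn=False
Op 4: UPDATE a=2 (auto-commit; committed a=2)
Op 5: UPDATE e=17 (auto-commit; committed e=17)
Final committed: {a=2, c=4, d=3, e=17}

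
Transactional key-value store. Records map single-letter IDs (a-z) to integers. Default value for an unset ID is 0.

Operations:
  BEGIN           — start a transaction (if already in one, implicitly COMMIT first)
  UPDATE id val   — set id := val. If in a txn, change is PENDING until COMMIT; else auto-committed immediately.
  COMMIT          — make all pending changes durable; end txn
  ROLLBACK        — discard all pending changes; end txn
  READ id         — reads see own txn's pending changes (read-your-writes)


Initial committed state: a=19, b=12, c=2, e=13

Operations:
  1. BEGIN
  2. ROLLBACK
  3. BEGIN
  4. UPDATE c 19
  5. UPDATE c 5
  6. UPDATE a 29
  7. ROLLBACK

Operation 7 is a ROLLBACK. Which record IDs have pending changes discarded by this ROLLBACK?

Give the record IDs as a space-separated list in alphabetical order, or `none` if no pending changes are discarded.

Answer: a c

Derivation:
Initial committed: {a=19, b=12, c=2, e=13}
Op 1: BEGIN: in_txn=True, pending={}
Op 2: ROLLBACK: discarded pending []; in_txn=False
Op 3: BEGIN: in_txn=True, pending={}
Op 4: UPDATE c=19 (pending; pending now {c=19})
Op 5: UPDATE c=5 (pending; pending now {c=5})
Op 6: UPDATE a=29 (pending; pending now {a=29, c=5})
Op 7: ROLLBACK: discarded pending ['a', 'c']; in_txn=False
ROLLBACK at op 7 discards: ['a', 'c']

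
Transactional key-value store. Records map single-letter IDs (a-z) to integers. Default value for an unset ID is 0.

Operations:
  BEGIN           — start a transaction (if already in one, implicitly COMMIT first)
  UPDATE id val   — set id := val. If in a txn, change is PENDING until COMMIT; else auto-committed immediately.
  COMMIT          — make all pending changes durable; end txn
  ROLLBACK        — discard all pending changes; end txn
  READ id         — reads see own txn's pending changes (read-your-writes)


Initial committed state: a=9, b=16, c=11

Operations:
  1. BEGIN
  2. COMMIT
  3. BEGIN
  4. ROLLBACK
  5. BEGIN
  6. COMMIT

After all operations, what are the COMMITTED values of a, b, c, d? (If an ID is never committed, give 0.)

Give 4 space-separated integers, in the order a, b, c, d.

Answer: 9 16 11 0

Derivation:
Initial committed: {a=9, b=16, c=11}
Op 1: BEGIN: in_txn=True, pending={}
Op 2: COMMIT: merged [] into committed; committed now {a=9, b=16, c=11}
Op 3: BEGIN: in_txn=True, pending={}
Op 4: ROLLBACK: discarded pending []; in_txn=False
Op 5: BEGIN: in_txn=True, pending={}
Op 6: COMMIT: merged [] into committed; committed now {a=9, b=16, c=11}
Final committed: {a=9, b=16, c=11}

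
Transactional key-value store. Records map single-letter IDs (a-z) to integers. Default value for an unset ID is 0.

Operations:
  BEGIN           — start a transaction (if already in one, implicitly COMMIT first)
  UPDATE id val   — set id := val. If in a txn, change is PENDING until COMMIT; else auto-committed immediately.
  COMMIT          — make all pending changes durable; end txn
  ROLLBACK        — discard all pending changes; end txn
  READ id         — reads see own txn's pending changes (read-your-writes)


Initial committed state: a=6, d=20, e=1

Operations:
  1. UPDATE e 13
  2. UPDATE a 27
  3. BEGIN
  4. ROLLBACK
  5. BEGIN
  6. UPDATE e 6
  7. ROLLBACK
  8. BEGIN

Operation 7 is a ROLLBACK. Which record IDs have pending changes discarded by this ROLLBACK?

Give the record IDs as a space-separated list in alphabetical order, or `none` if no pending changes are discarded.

Initial committed: {a=6, d=20, e=1}
Op 1: UPDATE e=13 (auto-commit; committed e=13)
Op 2: UPDATE a=27 (auto-commit; committed a=27)
Op 3: BEGIN: in_txn=True, pending={}
Op 4: ROLLBACK: discarded pending []; in_txn=False
Op 5: BEGIN: in_txn=True, pending={}
Op 6: UPDATE e=6 (pending; pending now {e=6})
Op 7: ROLLBACK: discarded pending ['e']; in_txn=False
Op 8: BEGIN: in_txn=True, pending={}
ROLLBACK at op 7 discards: ['e']

Answer: e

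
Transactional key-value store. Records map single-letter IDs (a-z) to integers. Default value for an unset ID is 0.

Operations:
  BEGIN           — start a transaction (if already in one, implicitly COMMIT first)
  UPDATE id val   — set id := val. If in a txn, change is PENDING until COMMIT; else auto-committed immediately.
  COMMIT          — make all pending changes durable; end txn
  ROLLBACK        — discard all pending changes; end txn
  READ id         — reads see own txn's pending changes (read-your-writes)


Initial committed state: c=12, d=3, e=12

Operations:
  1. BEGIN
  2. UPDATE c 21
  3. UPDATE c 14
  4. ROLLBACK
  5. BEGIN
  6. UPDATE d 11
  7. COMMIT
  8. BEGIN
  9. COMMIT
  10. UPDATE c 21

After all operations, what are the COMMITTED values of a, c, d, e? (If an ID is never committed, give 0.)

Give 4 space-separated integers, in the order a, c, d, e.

Initial committed: {c=12, d=3, e=12}
Op 1: BEGIN: in_txn=True, pending={}
Op 2: UPDATE c=21 (pending; pending now {c=21})
Op 3: UPDATE c=14 (pending; pending now {c=14})
Op 4: ROLLBACK: discarded pending ['c']; in_txn=False
Op 5: BEGIN: in_txn=True, pending={}
Op 6: UPDATE d=11 (pending; pending now {d=11})
Op 7: COMMIT: merged ['d'] into committed; committed now {c=12, d=11, e=12}
Op 8: BEGIN: in_txn=True, pending={}
Op 9: COMMIT: merged [] into committed; committed now {c=12, d=11, e=12}
Op 10: UPDATE c=21 (auto-commit; committed c=21)
Final committed: {c=21, d=11, e=12}

Answer: 0 21 11 12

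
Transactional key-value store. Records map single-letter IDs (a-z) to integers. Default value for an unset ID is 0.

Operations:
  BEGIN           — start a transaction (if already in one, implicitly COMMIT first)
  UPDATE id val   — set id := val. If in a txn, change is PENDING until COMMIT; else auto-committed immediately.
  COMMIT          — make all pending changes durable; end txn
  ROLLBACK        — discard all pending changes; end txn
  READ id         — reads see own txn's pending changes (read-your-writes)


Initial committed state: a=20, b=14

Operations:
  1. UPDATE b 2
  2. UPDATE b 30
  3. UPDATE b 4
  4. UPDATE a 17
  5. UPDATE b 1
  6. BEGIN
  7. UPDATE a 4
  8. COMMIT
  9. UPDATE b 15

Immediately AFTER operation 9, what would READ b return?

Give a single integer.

Answer: 15

Derivation:
Initial committed: {a=20, b=14}
Op 1: UPDATE b=2 (auto-commit; committed b=2)
Op 2: UPDATE b=30 (auto-commit; committed b=30)
Op 3: UPDATE b=4 (auto-commit; committed b=4)
Op 4: UPDATE a=17 (auto-commit; committed a=17)
Op 5: UPDATE b=1 (auto-commit; committed b=1)
Op 6: BEGIN: in_txn=True, pending={}
Op 7: UPDATE a=4 (pending; pending now {a=4})
Op 8: COMMIT: merged ['a'] into committed; committed now {a=4, b=1}
Op 9: UPDATE b=15 (auto-commit; committed b=15)
After op 9: visible(b) = 15 (pending={}, committed={a=4, b=15})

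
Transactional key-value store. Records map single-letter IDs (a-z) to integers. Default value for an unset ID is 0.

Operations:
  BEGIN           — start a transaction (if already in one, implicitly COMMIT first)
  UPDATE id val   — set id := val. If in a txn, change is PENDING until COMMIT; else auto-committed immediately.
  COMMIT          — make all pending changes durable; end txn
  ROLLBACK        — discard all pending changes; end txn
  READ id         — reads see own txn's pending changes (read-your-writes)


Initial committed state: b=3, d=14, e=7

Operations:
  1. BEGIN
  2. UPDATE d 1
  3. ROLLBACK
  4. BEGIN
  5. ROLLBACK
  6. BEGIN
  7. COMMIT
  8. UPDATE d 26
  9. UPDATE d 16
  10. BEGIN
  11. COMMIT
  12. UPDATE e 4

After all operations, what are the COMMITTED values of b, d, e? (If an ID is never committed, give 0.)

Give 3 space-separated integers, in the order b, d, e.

Initial committed: {b=3, d=14, e=7}
Op 1: BEGIN: in_txn=True, pending={}
Op 2: UPDATE d=1 (pending; pending now {d=1})
Op 3: ROLLBACK: discarded pending ['d']; in_txn=False
Op 4: BEGIN: in_txn=True, pending={}
Op 5: ROLLBACK: discarded pending []; in_txn=False
Op 6: BEGIN: in_txn=True, pending={}
Op 7: COMMIT: merged [] into committed; committed now {b=3, d=14, e=7}
Op 8: UPDATE d=26 (auto-commit; committed d=26)
Op 9: UPDATE d=16 (auto-commit; committed d=16)
Op 10: BEGIN: in_txn=True, pending={}
Op 11: COMMIT: merged [] into committed; committed now {b=3, d=16, e=7}
Op 12: UPDATE e=4 (auto-commit; committed e=4)
Final committed: {b=3, d=16, e=4}

Answer: 3 16 4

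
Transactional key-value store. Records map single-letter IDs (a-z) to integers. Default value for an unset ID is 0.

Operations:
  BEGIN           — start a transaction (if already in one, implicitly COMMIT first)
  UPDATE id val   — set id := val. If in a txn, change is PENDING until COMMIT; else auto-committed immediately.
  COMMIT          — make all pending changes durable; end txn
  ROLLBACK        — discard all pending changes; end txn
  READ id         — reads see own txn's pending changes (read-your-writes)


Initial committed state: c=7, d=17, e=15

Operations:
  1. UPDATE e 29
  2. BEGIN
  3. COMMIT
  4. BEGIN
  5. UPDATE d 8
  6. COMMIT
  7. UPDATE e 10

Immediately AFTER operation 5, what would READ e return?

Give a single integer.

Answer: 29

Derivation:
Initial committed: {c=7, d=17, e=15}
Op 1: UPDATE e=29 (auto-commit; committed e=29)
Op 2: BEGIN: in_txn=True, pending={}
Op 3: COMMIT: merged [] into committed; committed now {c=7, d=17, e=29}
Op 4: BEGIN: in_txn=True, pending={}
Op 5: UPDATE d=8 (pending; pending now {d=8})
After op 5: visible(e) = 29 (pending={d=8}, committed={c=7, d=17, e=29})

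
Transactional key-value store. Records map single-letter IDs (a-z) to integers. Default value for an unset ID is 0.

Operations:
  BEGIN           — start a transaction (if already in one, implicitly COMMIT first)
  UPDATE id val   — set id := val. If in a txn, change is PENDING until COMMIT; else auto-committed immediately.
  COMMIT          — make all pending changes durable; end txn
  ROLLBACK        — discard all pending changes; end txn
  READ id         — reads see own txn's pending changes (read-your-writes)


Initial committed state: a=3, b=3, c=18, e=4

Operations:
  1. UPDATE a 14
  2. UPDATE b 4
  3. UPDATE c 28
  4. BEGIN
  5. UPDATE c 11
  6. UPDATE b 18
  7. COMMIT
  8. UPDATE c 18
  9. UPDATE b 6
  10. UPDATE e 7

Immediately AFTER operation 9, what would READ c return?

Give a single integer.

Answer: 18

Derivation:
Initial committed: {a=3, b=3, c=18, e=4}
Op 1: UPDATE a=14 (auto-commit; committed a=14)
Op 2: UPDATE b=4 (auto-commit; committed b=4)
Op 3: UPDATE c=28 (auto-commit; committed c=28)
Op 4: BEGIN: in_txn=True, pending={}
Op 5: UPDATE c=11 (pending; pending now {c=11})
Op 6: UPDATE b=18 (pending; pending now {b=18, c=11})
Op 7: COMMIT: merged ['b', 'c'] into committed; committed now {a=14, b=18, c=11, e=4}
Op 8: UPDATE c=18 (auto-commit; committed c=18)
Op 9: UPDATE b=6 (auto-commit; committed b=6)
After op 9: visible(c) = 18 (pending={}, committed={a=14, b=6, c=18, e=4})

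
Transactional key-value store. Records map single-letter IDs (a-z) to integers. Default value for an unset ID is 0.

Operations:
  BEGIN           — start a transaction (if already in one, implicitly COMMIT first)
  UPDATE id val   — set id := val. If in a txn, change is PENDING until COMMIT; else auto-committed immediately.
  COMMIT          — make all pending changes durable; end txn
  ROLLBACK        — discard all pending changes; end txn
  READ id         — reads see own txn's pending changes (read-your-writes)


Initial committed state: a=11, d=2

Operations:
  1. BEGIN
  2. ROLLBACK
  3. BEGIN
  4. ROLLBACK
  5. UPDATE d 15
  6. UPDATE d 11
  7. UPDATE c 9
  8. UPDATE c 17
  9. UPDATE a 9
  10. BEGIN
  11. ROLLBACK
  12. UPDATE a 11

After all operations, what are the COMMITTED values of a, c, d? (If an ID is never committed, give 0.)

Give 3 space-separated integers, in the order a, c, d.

Initial committed: {a=11, d=2}
Op 1: BEGIN: in_txn=True, pending={}
Op 2: ROLLBACK: discarded pending []; in_txn=False
Op 3: BEGIN: in_txn=True, pending={}
Op 4: ROLLBACK: discarded pending []; in_txn=False
Op 5: UPDATE d=15 (auto-commit; committed d=15)
Op 6: UPDATE d=11 (auto-commit; committed d=11)
Op 7: UPDATE c=9 (auto-commit; committed c=9)
Op 8: UPDATE c=17 (auto-commit; committed c=17)
Op 9: UPDATE a=9 (auto-commit; committed a=9)
Op 10: BEGIN: in_txn=True, pending={}
Op 11: ROLLBACK: discarded pending []; in_txn=False
Op 12: UPDATE a=11 (auto-commit; committed a=11)
Final committed: {a=11, c=17, d=11}

Answer: 11 17 11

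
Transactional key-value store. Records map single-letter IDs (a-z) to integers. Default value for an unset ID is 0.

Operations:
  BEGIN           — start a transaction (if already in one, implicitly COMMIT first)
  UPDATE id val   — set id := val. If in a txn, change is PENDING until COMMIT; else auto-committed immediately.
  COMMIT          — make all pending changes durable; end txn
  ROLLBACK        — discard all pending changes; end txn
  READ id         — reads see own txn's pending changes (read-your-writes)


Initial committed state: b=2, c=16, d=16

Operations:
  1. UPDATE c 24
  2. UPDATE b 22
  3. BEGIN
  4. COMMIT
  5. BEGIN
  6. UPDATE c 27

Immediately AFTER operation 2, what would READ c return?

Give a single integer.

Initial committed: {b=2, c=16, d=16}
Op 1: UPDATE c=24 (auto-commit; committed c=24)
Op 2: UPDATE b=22 (auto-commit; committed b=22)
After op 2: visible(c) = 24 (pending={}, committed={b=22, c=24, d=16})

Answer: 24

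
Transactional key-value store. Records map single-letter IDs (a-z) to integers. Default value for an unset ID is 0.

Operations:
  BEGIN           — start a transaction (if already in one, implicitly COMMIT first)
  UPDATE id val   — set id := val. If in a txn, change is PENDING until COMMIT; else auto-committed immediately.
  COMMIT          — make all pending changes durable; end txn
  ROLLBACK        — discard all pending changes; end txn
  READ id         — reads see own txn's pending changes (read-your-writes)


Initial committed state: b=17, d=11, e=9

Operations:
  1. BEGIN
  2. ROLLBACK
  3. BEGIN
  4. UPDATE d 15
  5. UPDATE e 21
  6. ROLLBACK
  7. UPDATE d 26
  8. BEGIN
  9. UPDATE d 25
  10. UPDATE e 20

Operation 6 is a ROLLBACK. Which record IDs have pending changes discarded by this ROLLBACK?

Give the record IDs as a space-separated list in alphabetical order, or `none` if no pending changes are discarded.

Answer: d e

Derivation:
Initial committed: {b=17, d=11, e=9}
Op 1: BEGIN: in_txn=True, pending={}
Op 2: ROLLBACK: discarded pending []; in_txn=False
Op 3: BEGIN: in_txn=True, pending={}
Op 4: UPDATE d=15 (pending; pending now {d=15})
Op 5: UPDATE e=21 (pending; pending now {d=15, e=21})
Op 6: ROLLBACK: discarded pending ['d', 'e']; in_txn=False
Op 7: UPDATE d=26 (auto-commit; committed d=26)
Op 8: BEGIN: in_txn=True, pending={}
Op 9: UPDATE d=25 (pending; pending now {d=25})
Op 10: UPDATE e=20 (pending; pending now {d=25, e=20})
ROLLBACK at op 6 discards: ['d', 'e']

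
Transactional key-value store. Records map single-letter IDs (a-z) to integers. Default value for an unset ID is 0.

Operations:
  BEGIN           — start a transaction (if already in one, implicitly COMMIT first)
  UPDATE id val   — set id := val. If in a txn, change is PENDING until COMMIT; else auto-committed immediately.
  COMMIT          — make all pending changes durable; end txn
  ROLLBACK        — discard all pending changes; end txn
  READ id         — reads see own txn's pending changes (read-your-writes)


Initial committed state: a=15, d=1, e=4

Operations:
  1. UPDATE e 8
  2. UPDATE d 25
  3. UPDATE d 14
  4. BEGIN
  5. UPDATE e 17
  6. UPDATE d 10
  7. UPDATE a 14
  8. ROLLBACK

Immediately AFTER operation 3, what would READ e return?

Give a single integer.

Initial committed: {a=15, d=1, e=4}
Op 1: UPDATE e=8 (auto-commit; committed e=8)
Op 2: UPDATE d=25 (auto-commit; committed d=25)
Op 3: UPDATE d=14 (auto-commit; committed d=14)
After op 3: visible(e) = 8 (pending={}, committed={a=15, d=14, e=8})

Answer: 8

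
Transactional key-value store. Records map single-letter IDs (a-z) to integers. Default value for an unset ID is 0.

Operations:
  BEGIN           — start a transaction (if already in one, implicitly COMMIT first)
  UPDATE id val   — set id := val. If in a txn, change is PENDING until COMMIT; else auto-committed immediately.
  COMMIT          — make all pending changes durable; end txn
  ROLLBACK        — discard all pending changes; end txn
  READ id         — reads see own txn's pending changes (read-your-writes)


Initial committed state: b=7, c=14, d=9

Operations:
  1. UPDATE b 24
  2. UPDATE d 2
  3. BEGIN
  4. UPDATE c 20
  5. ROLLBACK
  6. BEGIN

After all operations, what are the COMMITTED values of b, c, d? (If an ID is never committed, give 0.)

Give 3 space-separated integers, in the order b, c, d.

Initial committed: {b=7, c=14, d=9}
Op 1: UPDATE b=24 (auto-commit; committed b=24)
Op 2: UPDATE d=2 (auto-commit; committed d=2)
Op 3: BEGIN: in_txn=True, pending={}
Op 4: UPDATE c=20 (pending; pending now {c=20})
Op 5: ROLLBACK: discarded pending ['c']; in_txn=False
Op 6: BEGIN: in_txn=True, pending={}
Final committed: {b=24, c=14, d=2}

Answer: 24 14 2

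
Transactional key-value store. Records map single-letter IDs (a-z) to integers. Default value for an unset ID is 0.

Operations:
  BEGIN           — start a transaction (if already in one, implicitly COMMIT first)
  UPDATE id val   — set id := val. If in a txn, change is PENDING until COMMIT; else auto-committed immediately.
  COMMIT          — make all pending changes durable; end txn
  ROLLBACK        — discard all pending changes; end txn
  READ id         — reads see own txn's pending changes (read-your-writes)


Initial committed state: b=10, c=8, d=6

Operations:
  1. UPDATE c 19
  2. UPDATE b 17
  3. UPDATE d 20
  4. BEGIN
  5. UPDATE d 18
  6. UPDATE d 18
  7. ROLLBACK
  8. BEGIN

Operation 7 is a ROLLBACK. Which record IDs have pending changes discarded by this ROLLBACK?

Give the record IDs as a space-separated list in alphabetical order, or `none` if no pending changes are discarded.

Initial committed: {b=10, c=8, d=6}
Op 1: UPDATE c=19 (auto-commit; committed c=19)
Op 2: UPDATE b=17 (auto-commit; committed b=17)
Op 3: UPDATE d=20 (auto-commit; committed d=20)
Op 4: BEGIN: in_txn=True, pending={}
Op 5: UPDATE d=18 (pending; pending now {d=18})
Op 6: UPDATE d=18 (pending; pending now {d=18})
Op 7: ROLLBACK: discarded pending ['d']; in_txn=False
Op 8: BEGIN: in_txn=True, pending={}
ROLLBACK at op 7 discards: ['d']

Answer: d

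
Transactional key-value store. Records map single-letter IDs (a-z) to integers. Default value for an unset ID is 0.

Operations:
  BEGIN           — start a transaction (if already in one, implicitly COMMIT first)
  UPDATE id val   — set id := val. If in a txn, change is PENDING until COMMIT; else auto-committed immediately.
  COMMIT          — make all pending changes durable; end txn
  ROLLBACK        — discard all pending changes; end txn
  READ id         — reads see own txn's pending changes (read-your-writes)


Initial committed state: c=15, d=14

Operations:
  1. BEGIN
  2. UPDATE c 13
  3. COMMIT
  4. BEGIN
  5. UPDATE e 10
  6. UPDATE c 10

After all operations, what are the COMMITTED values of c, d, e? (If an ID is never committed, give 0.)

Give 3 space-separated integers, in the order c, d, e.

Initial committed: {c=15, d=14}
Op 1: BEGIN: in_txn=True, pending={}
Op 2: UPDATE c=13 (pending; pending now {c=13})
Op 3: COMMIT: merged ['c'] into committed; committed now {c=13, d=14}
Op 4: BEGIN: in_txn=True, pending={}
Op 5: UPDATE e=10 (pending; pending now {e=10})
Op 6: UPDATE c=10 (pending; pending now {c=10, e=10})
Final committed: {c=13, d=14}

Answer: 13 14 0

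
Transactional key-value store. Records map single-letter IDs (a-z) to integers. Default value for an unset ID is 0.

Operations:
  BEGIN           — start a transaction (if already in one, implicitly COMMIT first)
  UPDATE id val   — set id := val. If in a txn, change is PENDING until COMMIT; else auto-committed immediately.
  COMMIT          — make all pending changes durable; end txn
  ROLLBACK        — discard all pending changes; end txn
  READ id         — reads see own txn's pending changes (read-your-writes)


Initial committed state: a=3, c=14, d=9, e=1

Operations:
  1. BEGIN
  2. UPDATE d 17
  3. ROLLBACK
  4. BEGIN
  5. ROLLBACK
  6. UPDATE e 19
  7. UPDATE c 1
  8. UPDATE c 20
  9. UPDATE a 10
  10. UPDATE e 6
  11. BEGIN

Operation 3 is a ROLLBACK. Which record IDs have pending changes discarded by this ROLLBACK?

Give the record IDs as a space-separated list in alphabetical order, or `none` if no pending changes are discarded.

Answer: d

Derivation:
Initial committed: {a=3, c=14, d=9, e=1}
Op 1: BEGIN: in_txn=True, pending={}
Op 2: UPDATE d=17 (pending; pending now {d=17})
Op 3: ROLLBACK: discarded pending ['d']; in_txn=False
Op 4: BEGIN: in_txn=True, pending={}
Op 5: ROLLBACK: discarded pending []; in_txn=False
Op 6: UPDATE e=19 (auto-commit; committed e=19)
Op 7: UPDATE c=1 (auto-commit; committed c=1)
Op 8: UPDATE c=20 (auto-commit; committed c=20)
Op 9: UPDATE a=10 (auto-commit; committed a=10)
Op 10: UPDATE e=6 (auto-commit; committed e=6)
Op 11: BEGIN: in_txn=True, pending={}
ROLLBACK at op 3 discards: ['d']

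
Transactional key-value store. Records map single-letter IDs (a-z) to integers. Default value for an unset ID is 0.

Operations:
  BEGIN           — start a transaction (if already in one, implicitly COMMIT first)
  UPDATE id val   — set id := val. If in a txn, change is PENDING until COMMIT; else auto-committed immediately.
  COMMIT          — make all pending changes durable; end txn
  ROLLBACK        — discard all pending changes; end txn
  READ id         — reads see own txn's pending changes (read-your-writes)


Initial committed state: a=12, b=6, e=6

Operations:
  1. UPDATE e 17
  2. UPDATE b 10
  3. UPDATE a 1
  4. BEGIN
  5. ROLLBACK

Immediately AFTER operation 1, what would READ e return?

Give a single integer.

Answer: 17

Derivation:
Initial committed: {a=12, b=6, e=6}
Op 1: UPDATE e=17 (auto-commit; committed e=17)
After op 1: visible(e) = 17 (pending={}, committed={a=12, b=6, e=17})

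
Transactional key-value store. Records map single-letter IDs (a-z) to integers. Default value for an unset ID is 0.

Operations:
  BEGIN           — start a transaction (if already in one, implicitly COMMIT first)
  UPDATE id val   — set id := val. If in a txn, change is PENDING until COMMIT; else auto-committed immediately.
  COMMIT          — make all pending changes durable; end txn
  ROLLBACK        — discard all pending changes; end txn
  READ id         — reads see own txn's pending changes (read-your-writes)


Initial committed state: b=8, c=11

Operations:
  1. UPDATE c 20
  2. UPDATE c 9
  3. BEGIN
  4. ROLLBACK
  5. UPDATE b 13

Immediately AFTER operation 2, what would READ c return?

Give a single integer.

Initial committed: {b=8, c=11}
Op 1: UPDATE c=20 (auto-commit; committed c=20)
Op 2: UPDATE c=9 (auto-commit; committed c=9)
After op 2: visible(c) = 9 (pending={}, committed={b=8, c=9})

Answer: 9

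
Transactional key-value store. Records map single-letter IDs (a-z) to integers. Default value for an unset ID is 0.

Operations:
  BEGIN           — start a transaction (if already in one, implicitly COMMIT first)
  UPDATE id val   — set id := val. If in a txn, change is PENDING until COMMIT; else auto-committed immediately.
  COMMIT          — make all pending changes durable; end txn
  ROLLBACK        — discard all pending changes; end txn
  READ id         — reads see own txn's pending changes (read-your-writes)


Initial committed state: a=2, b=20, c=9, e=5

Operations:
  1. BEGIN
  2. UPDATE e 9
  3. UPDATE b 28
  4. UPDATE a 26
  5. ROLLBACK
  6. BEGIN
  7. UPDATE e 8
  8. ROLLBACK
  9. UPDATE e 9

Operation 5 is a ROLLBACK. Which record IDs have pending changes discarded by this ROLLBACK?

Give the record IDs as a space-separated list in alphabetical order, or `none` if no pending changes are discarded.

Initial committed: {a=2, b=20, c=9, e=5}
Op 1: BEGIN: in_txn=True, pending={}
Op 2: UPDATE e=9 (pending; pending now {e=9})
Op 3: UPDATE b=28 (pending; pending now {b=28, e=9})
Op 4: UPDATE a=26 (pending; pending now {a=26, b=28, e=9})
Op 5: ROLLBACK: discarded pending ['a', 'b', 'e']; in_txn=False
Op 6: BEGIN: in_txn=True, pending={}
Op 7: UPDATE e=8 (pending; pending now {e=8})
Op 8: ROLLBACK: discarded pending ['e']; in_txn=False
Op 9: UPDATE e=9 (auto-commit; committed e=9)
ROLLBACK at op 5 discards: ['a', 'b', 'e']

Answer: a b e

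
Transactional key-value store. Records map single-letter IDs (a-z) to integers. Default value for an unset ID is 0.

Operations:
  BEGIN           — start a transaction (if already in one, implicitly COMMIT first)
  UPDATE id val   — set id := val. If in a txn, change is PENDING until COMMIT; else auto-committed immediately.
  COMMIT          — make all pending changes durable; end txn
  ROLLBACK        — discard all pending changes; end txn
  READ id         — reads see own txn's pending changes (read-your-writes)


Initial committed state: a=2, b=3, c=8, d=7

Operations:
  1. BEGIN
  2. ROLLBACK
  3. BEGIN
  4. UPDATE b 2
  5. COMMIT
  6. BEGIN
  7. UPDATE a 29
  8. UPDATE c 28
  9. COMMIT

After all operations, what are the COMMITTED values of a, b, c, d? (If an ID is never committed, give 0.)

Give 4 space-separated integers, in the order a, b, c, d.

Initial committed: {a=2, b=3, c=8, d=7}
Op 1: BEGIN: in_txn=True, pending={}
Op 2: ROLLBACK: discarded pending []; in_txn=False
Op 3: BEGIN: in_txn=True, pending={}
Op 4: UPDATE b=2 (pending; pending now {b=2})
Op 5: COMMIT: merged ['b'] into committed; committed now {a=2, b=2, c=8, d=7}
Op 6: BEGIN: in_txn=True, pending={}
Op 7: UPDATE a=29 (pending; pending now {a=29})
Op 8: UPDATE c=28 (pending; pending now {a=29, c=28})
Op 9: COMMIT: merged ['a', 'c'] into committed; committed now {a=29, b=2, c=28, d=7}
Final committed: {a=29, b=2, c=28, d=7}

Answer: 29 2 28 7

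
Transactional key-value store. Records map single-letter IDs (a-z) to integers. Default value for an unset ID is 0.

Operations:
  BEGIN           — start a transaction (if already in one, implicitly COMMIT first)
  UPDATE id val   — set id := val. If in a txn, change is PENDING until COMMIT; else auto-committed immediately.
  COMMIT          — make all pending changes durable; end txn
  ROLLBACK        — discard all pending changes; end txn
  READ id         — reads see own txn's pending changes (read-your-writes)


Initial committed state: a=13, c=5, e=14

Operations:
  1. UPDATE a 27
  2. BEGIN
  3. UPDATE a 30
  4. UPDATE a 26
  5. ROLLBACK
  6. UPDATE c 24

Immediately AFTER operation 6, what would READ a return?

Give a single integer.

Initial committed: {a=13, c=5, e=14}
Op 1: UPDATE a=27 (auto-commit; committed a=27)
Op 2: BEGIN: in_txn=True, pending={}
Op 3: UPDATE a=30 (pending; pending now {a=30})
Op 4: UPDATE a=26 (pending; pending now {a=26})
Op 5: ROLLBACK: discarded pending ['a']; in_txn=False
Op 6: UPDATE c=24 (auto-commit; committed c=24)
After op 6: visible(a) = 27 (pending={}, committed={a=27, c=24, e=14})

Answer: 27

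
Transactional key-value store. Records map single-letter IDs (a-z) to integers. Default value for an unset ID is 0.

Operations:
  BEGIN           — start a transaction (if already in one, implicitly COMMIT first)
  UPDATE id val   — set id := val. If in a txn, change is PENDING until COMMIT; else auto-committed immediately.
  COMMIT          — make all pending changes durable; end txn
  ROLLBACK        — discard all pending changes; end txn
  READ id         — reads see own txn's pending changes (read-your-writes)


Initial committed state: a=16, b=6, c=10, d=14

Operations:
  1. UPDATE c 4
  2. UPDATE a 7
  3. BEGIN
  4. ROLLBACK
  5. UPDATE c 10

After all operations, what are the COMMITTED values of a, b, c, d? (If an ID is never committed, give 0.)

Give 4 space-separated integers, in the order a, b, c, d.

Initial committed: {a=16, b=6, c=10, d=14}
Op 1: UPDATE c=4 (auto-commit; committed c=4)
Op 2: UPDATE a=7 (auto-commit; committed a=7)
Op 3: BEGIN: in_txn=True, pending={}
Op 4: ROLLBACK: discarded pending []; in_txn=False
Op 5: UPDATE c=10 (auto-commit; committed c=10)
Final committed: {a=7, b=6, c=10, d=14}

Answer: 7 6 10 14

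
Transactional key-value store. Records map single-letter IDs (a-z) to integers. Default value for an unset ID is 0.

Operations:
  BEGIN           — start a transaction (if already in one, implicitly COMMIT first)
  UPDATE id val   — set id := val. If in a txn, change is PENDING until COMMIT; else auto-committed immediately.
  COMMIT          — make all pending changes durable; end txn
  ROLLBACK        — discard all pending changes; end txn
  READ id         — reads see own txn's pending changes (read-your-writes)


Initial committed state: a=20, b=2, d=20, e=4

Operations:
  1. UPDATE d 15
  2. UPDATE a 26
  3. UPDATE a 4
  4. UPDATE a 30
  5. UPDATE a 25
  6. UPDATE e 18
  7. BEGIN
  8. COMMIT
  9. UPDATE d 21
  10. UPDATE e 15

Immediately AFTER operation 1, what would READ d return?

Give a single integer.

Answer: 15

Derivation:
Initial committed: {a=20, b=2, d=20, e=4}
Op 1: UPDATE d=15 (auto-commit; committed d=15)
After op 1: visible(d) = 15 (pending={}, committed={a=20, b=2, d=15, e=4})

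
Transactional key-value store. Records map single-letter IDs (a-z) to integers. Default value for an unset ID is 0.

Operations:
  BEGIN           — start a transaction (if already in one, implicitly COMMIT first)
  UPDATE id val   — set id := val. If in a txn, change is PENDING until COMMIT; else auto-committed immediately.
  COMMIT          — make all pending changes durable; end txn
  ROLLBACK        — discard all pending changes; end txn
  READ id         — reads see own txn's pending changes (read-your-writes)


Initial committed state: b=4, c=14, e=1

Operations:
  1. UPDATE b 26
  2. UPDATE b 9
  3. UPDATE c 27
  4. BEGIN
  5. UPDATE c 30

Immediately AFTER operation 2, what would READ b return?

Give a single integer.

Answer: 9

Derivation:
Initial committed: {b=4, c=14, e=1}
Op 1: UPDATE b=26 (auto-commit; committed b=26)
Op 2: UPDATE b=9 (auto-commit; committed b=9)
After op 2: visible(b) = 9 (pending={}, committed={b=9, c=14, e=1})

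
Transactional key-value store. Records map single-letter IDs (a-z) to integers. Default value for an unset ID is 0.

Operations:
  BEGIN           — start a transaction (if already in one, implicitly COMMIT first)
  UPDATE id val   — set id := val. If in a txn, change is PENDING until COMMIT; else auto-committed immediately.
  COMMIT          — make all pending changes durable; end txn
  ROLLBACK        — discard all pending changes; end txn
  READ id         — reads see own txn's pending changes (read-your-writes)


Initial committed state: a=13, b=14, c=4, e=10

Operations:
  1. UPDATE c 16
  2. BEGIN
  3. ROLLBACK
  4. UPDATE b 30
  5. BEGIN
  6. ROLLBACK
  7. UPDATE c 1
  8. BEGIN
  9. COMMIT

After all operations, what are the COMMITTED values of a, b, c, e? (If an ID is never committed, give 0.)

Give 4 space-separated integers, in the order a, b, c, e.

Answer: 13 30 1 10

Derivation:
Initial committed: {a=13, b=14, c=4, e=10}
Op 1: UPDATE c=16 (auto-commit; committed c=16)
Op 2: BEGIN: in_txn=True, pending={}
Op 3: ROLLBACK: discarded pending []; in_txn=False
Op 4: UPDATE b=30 (auto-commit; committed b=30)
Op 5: BEGIN: in_txn=True, pending={}
Op 6: ROLLBACK: discarded pending []; in_txn=False
Op 7: UPDATE c=1 (auto-commit; committed c=1)
Op 8: BEGIN: in_txn=True, pending={}
Op 9: COMMIT: merged [] into committed; committed now {a=13, b=30, c=1, e=10}
Final committed: {a=13, b=30, c=1, e=10}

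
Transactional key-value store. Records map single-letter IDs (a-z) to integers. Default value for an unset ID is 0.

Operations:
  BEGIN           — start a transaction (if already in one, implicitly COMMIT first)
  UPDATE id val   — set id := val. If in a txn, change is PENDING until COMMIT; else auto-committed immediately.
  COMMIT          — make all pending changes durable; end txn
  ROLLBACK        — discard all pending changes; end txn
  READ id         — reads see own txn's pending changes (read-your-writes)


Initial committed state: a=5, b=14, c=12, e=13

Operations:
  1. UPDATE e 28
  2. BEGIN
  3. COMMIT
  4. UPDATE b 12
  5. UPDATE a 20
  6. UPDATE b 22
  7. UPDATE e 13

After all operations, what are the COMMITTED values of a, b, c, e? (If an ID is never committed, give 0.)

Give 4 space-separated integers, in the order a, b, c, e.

Answer: 20 22 12 13

Derivation:
Initial committed: {a=5, b=14, c=12, e=13}
Op 1: UPDATE e=28 (auto-commit; committed e=28)
Op 2: BEGIN: in_txn=True, pending={}
Op 3: COMMIT: merged [] into committed; committed now {a=5, b=14, c=12, e=28}
Op 4: UPDATE b=12 (auto-commit; committed b=12)
Op 5: UPDATE a=20 (auto-commit; committed a=20)
Op 6: UPDATE b=22 (auto-commit; committed b=22)
Op 7: UPDATE e=13 (auto-commit; committed e=13)
Final committed: {a=20, b=22, c=12, e=13}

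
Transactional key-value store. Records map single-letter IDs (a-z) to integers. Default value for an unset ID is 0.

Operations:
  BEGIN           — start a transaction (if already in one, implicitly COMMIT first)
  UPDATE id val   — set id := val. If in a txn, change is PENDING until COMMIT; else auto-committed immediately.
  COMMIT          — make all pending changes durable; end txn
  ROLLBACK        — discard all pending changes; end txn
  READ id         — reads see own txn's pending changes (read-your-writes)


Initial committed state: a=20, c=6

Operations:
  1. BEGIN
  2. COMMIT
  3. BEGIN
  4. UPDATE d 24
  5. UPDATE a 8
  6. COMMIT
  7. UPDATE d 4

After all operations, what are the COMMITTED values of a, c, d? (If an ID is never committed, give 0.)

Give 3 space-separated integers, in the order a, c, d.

Answer: 8 6 4

Derivation:
Initial committed: {a=20, c=6}
Op 1: BEGIN: in_txn=True, pending={}
Op 2: COMMIT: merged [] into committed; committed now {a=20, c=6}
Op 3: BEGIN: in_txn=True, pending={}
Op 4: UPDATE d=24 (pending; pending now {d=24})
Op 5: UPDATE a=8 (pending; pending now {a=8, d=24})
Op 6: COMMIT: merged ['a', 'd'] into committed; committed now {a=8, c=6, d=24}
Op 7: UPDATE d=4 (auto-commit; committed d=4)
Final committed: {a=8, c=6, d=4}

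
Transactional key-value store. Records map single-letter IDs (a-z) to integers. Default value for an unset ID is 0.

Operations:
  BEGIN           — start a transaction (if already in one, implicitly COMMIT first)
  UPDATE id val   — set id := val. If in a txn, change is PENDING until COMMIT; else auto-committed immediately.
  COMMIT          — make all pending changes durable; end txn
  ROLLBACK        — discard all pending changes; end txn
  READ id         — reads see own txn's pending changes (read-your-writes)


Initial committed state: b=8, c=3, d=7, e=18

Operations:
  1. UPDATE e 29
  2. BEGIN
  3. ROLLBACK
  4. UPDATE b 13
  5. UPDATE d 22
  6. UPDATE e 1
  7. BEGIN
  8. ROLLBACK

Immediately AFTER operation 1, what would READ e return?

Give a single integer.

Initial committed: {b=8, c=3, d=7, e=18}
Op 1: UPDATE e=29 (auto-commit; committed e=29)
After op 1: visible(e) = 29 (pending={}, committed={b=8, c=3, d=7, e=29})

Answer: 29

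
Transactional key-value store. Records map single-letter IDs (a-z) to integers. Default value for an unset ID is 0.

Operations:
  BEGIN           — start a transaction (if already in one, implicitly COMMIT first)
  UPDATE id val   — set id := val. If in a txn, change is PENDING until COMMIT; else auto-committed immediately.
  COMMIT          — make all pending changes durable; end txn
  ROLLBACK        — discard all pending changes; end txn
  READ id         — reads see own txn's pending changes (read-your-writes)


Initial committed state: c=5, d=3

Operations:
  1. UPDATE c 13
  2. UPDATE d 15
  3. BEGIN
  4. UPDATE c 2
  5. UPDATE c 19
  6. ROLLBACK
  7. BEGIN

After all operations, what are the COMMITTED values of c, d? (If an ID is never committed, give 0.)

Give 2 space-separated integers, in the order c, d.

Answer: 13 15

Derivation:
Initial committed: {c=5, d=3}
Op 1: UPDATE c=13 (auto-commit; committed c=13)
Op 2: UPDATE d=15 (auto-commit; committed d=15)
Op 3: BEGIN: in_txn=True, pending={}
Op 4: UPDATE c=2 (pending; pending now {c=2})
Op 5: UPDATE c=19 (pending; pending now {c=19})
Op 6: ROLLBACK: discarded pending ['c']; in_txn=False
Op 7: BEGIN: in_txn=True, pending={}
Final committed: {c=13, d=15}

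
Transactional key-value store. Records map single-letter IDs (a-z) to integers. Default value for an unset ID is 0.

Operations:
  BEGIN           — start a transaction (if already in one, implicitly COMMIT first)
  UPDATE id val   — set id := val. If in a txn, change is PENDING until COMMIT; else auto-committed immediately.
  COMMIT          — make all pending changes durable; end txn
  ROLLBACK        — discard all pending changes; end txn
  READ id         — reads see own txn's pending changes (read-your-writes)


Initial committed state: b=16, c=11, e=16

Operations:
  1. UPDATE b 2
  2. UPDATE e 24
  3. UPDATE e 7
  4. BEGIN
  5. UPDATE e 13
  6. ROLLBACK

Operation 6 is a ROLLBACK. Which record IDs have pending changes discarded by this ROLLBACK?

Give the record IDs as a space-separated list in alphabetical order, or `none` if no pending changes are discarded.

Initial committed: {b=16, c=11, e=16}
Op 1: UPDATE b=2 (auto-commit; committed b=2)
Op 2: UPDATE e=24 (auto-commit; committed e=24)
Op 3: UPDATE e=7 (auto-commit; committed e=7)
Op 4: BEGIN: in_txn=True, pending={}
Op 5: UPDATE e=13 (pending; pending now {e=13})
Op 6: ROLLBACK: discarded pending ['e']; in_txn=False
ROLLBACK at op 6 discards: ['e']

Answer: e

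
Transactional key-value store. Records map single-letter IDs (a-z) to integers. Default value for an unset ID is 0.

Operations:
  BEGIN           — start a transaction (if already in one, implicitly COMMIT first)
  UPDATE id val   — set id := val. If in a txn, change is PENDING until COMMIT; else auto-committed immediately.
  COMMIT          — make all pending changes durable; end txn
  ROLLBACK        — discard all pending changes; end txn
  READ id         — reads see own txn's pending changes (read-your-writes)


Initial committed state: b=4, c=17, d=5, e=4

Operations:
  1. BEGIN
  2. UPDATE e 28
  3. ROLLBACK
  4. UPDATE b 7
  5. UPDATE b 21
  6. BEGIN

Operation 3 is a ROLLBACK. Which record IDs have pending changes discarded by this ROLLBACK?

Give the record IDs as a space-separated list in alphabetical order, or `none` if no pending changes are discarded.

Initial committed: {b=4, c=17, d=5, e=4}
Op 1: BEGIN: in_txn=True, pending={}
Op 2: UPDATE e=28 (pending; pending now {e=28})
Op 3: ROLLBACK: discarded pending ['e']; in_txn=False
Op 4: UPDATE b=7 (auto-commit; committed b=7)
Op 5: UPDATE b=21 (auto-commit; committed b=21)
Op 6: BEGIN: in_txn=True, pending={}
ROLLBACK at op 3 discards: ['e']

Answer: e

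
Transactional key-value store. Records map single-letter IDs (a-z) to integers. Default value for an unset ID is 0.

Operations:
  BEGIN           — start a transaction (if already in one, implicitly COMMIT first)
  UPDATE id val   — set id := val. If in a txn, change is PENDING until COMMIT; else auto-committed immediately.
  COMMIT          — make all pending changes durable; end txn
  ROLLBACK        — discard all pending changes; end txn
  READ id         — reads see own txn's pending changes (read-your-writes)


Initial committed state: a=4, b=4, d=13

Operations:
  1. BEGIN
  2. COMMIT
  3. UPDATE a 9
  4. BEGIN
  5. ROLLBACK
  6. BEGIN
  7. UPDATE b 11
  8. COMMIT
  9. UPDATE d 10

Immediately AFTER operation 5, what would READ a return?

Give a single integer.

Initial committed: {a=4, b=4, d=13}
Op 1: BEGIN: in_txn=True, pending={}
Op 2: COMMIT: merged [] into committed; committed now {a=4, b=4, d=13}
Op 3: UPDATE a=9 (auto-commit; committed a=9)
Op 4: BEGIN: in_txn=True, pending={}
Op 5: ROLLBACK: discarded pending []; in_txn=False
After op 5: visible(a) = 9 (pending={}, committed={a=9, b=4, d=13})

Answer: 9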